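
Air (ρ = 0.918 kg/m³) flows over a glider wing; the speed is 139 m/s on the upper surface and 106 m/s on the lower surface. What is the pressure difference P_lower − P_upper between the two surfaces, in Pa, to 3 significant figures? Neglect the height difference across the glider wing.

3710 Pa

With negligible Δh, P + ½ρv² is constant, so P_low − P_up = ½ρ(v_up² − v_low²).
ΔP = ½·0.918·(139² − 106²) = 3710 Pa.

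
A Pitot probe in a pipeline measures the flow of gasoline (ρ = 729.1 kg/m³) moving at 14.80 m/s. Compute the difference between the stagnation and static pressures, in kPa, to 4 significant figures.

79.85 kPa

At the stagnation point the flow is brought to rest, so Bernoulli gives P_stag − P_static = ½ρv².
ΔP = ½·729.1·14.80² = 79850 Pa.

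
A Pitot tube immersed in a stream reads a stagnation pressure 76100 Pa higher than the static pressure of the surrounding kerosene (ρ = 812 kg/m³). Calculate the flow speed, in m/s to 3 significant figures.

Bernoulli between the free stream and the stagnation point: ½ρv² = P_stag − P_static.
v = √(2ΔP/ρ) = √(2·76100/812) = 13.7 m/s.

v = 13.7 m/s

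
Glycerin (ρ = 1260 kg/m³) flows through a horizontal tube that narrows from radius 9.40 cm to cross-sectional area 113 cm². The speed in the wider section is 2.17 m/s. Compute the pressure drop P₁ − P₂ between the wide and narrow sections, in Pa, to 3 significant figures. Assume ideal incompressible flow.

Continuity gives A₁v₁ = A₂v₂, so v₂ = (278 cm²)/(113 cm²) × 2.17 m/s = 5.33 m/s.
Along the horizontal streamline, P + ½ρv² is constant.
P₁ − P₂ = ½·1260·(5.33² − 2.17²) = ½·1260·23.7 = 14900 Pa.

14900 Pa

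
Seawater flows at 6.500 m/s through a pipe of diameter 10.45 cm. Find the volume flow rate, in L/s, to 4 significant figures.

Q = A·v = 0.008577 m² × 6.500 m/s = 0.05575 m³/s.
Converting: 0.05575 m³/s × 1000 = 55.75 L/s.

Q ≈ 55.75 L/s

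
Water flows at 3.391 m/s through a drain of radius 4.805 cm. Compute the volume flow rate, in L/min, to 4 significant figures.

Q = A·v = 0.007253 m² × 3.391 m/s = 0.02460 m³/s.
Converting: 0.02460 m³/s × 60000 = 1476 L/min.

Q = 1476 L/min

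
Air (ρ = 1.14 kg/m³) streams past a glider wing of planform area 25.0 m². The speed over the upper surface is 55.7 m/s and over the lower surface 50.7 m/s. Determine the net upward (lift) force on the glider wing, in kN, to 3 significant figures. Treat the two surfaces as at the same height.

From P + ½ρv² = const at equal height, P_low − P_up = ½ρ(v_up² − v_low²).
ΔP = ½·1.14·(55.7² − 50.7²) = 303 Pa.
Lift = ΔP · A = 303 × 25.0 = 7580 N.

F = 7.58 kN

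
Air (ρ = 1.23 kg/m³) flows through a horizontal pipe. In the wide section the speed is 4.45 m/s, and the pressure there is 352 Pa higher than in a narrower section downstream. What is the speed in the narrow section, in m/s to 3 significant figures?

With h₁ = h₂, rearranging Bernoulli gives v₂ = √(v₁² + 2ΔP/ρ).
v₂ = √(4.45² + 2·352/1.23) = √(19.8 + 572) = 24.3 m/s.

24.3 m/s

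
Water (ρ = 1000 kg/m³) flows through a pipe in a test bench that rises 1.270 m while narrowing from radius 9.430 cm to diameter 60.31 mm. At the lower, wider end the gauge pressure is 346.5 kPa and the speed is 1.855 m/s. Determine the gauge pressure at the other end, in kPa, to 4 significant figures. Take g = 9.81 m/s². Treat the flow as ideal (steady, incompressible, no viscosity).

Mass conservation (A₁v₁ = A₂v₂) gives v₂ = 1.855 × 279.4/28.57 = 18.14 m/s.
Energy conservation along the streamline gives P₂ = P₁ − ½ρ(v₂² − v₁²) − ρg(h₂ − h₁).
P₂ = 346500 + ½·1000·(1.855² − 18.14²) − 1000·9.81·(+1.270) = 346500 + (-162800) − (12460) = 171200 Pa.

P₂ ≈ 171.2 kPa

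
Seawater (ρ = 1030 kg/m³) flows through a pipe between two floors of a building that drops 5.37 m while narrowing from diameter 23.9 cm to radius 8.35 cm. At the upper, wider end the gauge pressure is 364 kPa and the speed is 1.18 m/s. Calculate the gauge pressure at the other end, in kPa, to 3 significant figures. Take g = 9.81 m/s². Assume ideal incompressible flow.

Mass conservation (A₁v₁ = A₂v₂) gives v₂ = 1.18 × 449/219 = 2.42 m/s.
Energy conservation along the streamline gives P₂ = P₁ − ½ρ(v₂² − v₁²) − ρg(h₂ − h₁).
P₂ = 364000 + ½·1030·(1.18² − 2.42²) − 1030·9.81·(−5.37) = 364000 + (-2290) − (-54300) = 416000 Pa.

P₂ = 416 kPa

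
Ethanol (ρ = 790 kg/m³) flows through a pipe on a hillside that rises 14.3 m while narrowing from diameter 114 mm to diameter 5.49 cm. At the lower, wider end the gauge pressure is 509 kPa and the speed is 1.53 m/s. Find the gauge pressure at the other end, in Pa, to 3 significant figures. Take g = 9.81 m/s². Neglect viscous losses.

By continuity, v₂ = v₁·A₁/A₂ = 1.53·(102/23.7) = 6.60 m/s.
Energy conservation along the streamline gives P₂ = P₁ − ½ρ(v₂² − v₁²) − ρg(h₂ − h₁).
P₂ = 509000 + ½·790·(1.53² − 6.60²) − 790·9.81·(+14.3) = 509000 + (-16300) − (111000) = 382000 Pa.

382000 Pa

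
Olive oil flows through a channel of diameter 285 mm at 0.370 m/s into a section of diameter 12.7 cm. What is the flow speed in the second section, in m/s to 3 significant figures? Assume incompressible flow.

v₂ = 1.86 m/s

Continuity gives A₁v₁ = A₂v₂, so v₂ = (638 cm²)/(127 cm²) × 0.370 m/s = 1.86 m/s.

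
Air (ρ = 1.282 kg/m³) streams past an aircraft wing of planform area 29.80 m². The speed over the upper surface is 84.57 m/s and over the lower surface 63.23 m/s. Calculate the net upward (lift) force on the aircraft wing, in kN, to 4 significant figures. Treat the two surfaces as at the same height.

From P + ½ρv² = const at equal height, P_low − P_up = ½ρ(v_up² − v_low²).
ΔP = ½·1.282·(84.57² − 63.23²) = 2022 Pa.
Lift = ΔP · A = 2022 × 29.80 = 60250 N.

60.25 kN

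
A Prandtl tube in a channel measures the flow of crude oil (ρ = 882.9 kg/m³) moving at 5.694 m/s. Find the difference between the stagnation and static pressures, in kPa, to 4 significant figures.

ΔP ≈ 14.31 kPa

Bernoulli between the free stream and the stagnation point: ½ρv² = P_stag − P_static.
ΔP = ½·882.9·5.694² = 14310 Pa.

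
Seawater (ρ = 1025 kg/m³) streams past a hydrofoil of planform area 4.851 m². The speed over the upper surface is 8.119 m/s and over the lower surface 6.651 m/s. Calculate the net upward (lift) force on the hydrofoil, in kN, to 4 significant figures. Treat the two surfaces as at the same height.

F ≈ 53.91 kN

From P + ½ρv² = const at equal height, P_low − P_up = ½ρ(v_up² − v_low²).
ΔP = ½·1025·(8.119² − 6.651²) = 11110 Pa.
Lift = ΔP · A = 11110 × 4.851 = 53910 N.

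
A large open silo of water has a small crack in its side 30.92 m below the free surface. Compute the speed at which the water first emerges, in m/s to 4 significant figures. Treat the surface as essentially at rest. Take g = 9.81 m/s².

With the surface at rest and both surface and jet at atmospheric pressure, Bernoulli gives ρg h = ½ρv², so v = √(2gh) = √(2·9.81·30.92) = 24.63 m/s.

v ≈ 24.63 m/s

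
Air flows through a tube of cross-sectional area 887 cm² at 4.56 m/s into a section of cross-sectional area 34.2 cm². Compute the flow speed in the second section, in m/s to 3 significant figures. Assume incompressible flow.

118 m/s

By continuity, v₂ = v₁·A₁/A₂ = 4.56·(887/34.2) = 118 m/s.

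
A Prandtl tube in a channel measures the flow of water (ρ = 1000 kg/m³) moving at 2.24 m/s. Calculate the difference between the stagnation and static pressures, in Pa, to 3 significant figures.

ΔP = 2510 Pa

At the stagnation point the flow is brought to rest, so Bernoulli gives P_stag − P_static = ½ρv².
ΔP = ½·1000·2.24² = 2510 Pa.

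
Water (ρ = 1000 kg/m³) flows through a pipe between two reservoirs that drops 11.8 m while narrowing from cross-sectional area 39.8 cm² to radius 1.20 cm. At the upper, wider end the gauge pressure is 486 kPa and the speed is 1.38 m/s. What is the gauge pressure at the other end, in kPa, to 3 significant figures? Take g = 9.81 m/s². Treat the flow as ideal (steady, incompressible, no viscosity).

Mass conservation (A₁v₁ = A₂v₂) gives v₂ = 1.38 × 39.8/4.52 = 12.1 m/s.
Energy conservation along the streamline gives P₂ = P₁ − ½ρ(v₂² − v₁²) − ρg(h₂ − h₁).
P₂ = 486000 + ½·1000·(1.38² − 12.1²) − 1000·9.81·(−11.8) = 486000 + (-72700) − (-116000) = 529000 Pa.

P₂ = 529 kPa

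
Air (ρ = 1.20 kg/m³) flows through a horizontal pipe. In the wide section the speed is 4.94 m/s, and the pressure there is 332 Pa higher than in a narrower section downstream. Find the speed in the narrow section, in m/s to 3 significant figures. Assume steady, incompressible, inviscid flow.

24.0 m/s

Horizontal Bernoulli: P₁ + ½ρv₁² = P₂ + ½ρv₂², so v₂² = v₁² + 2(P₁ − P₂)/ρ.
v₂ = √(4.94² + 2·332/1.20) = √(24.4 + 553) = 24.0 m/s.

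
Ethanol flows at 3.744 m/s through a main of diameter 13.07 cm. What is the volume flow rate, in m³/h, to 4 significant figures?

Q = 180.8 m³/h

Q = A·v = 0.01342 m² × 3.744 m/s = 0.05023 m³/s.
Converting: 0.05023 m³/s × 3600 = 180.8 m³/h.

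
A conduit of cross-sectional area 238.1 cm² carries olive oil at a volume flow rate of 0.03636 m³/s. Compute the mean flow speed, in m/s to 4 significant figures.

1.527 m/s

Q = 0.03636 m³/s = 0.03636 m³/s.
v = Q/A = 0.03636 / 0.02381 = 1.527 m/s.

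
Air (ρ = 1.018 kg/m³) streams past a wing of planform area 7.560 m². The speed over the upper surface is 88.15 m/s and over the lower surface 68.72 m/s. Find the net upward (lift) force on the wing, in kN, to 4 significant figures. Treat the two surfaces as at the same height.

11.73 kN

The faster flow above has the lower pressure; Bernoulli (same height) gives ΔP = ½ρ(v_up² − v_low²).
ΔP = ½·1.018·(88.15² − 68.72²) = 1551 Pa.
Lift = ΔP · A = 1551 × 7.560 = 11730 N.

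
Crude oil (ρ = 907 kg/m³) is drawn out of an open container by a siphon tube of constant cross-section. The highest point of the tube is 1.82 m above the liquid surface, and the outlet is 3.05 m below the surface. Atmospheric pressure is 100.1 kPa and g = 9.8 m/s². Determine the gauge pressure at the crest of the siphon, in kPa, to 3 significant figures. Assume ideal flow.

P_gauge = -43.3 kPa

The outlet speed comes from Torricelli: v = √(2g·3.05) = 7.73 m/s.
Continuity keeps v the same throughout the tube; from surface to crest, P_atm + 0 = P_top + ½ρv² + ρg·h_top.
P_top = 100100 − ½·907·7.73² − 907·9.8·1.82 = 56800 Pa. So P_gauge = P_top − P_atm = -43300 Pa.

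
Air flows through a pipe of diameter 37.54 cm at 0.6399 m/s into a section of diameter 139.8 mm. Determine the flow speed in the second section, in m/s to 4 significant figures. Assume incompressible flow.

By continuity, v₂ = v₁·A₁/A₂ = 0.6399·(1107/153.5) = 4.614 m/s.

v₂ ≈ 4.614 m/s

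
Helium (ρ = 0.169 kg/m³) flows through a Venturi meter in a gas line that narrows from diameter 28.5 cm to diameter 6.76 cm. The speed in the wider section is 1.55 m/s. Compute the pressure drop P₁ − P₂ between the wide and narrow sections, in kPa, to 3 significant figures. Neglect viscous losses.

ΔP = 0.0639 kPa

The volume flow rate is constant, so v₂ = (A₁/A₂)v₁ = (638/35.9)·1.55 = 27.6 m/s.
Along the horizontal streamline, P + ½ρv² is constant.
P₁ − P₂ = ½·0.169·(27.6² − 1.55²) = ½·0.169·757 = 63.9 Pa.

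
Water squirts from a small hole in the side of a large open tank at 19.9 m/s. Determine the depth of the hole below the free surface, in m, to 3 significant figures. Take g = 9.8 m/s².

h ≈ 20.2 m

For a small hole in a large open tank, ½v² = gh, giving h = v²/(2g).
h = 19.9²/(2·9.8) = 396/19.60 = 20.2 m.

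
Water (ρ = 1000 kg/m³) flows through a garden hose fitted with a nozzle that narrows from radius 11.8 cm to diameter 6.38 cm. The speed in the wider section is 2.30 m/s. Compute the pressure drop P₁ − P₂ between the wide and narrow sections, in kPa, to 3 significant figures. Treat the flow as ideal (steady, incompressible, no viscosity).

The volume flow rate is constant, so v₂ = (A₁/A₂)v₁ = (437/32.0)·2.30 = 31.5 m/s.
With no height change, Bernoulli's equation is P₁ + ½ρv₁² = P₂ + ½ρv₂².
P₁ − P₂ = ½·1000·(31.5² − 2.30²) = ½·1000·985 = 493000 Pa.

ΔP ≈ 493 kPa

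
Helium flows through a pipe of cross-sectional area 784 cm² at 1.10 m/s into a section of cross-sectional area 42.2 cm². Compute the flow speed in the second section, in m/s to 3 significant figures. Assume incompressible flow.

Mass conservation (A₁v₁ = A₂v₂) gives v₂ = 1.10 × 784/42.2 = 20.4 m/s.

20.4 m/s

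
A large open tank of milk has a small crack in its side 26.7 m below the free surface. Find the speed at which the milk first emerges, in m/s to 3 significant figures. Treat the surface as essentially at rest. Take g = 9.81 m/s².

v = 22.9 m/s

The surface is effectively still and both ends are open, so ½v² = gh and v = √(2·9.81·26.7) = 22.9 m/s.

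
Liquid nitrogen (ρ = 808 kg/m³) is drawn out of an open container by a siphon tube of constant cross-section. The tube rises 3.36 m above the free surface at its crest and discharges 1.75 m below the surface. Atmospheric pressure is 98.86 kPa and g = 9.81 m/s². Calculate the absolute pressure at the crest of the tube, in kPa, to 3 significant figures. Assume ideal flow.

From the surface to the outlet (both open to atmosphere, surface at rest): v = √(2g·h_out) = √(2·9.81·1.75) = 5.86 m/s.
Continuity keeps v the same throughout the tube; from surface to crest, P_atm + 0 = P_top + ½ρv² + ρg·h_top.
P_top = 98860 − ½·808·5.86² − 808·9.81·3.36 = 58400 Pa.

P_top ≈ 58.4 kPa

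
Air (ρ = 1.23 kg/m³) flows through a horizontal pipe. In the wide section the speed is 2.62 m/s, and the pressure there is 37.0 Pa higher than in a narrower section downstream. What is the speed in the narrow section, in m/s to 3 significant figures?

Along the level pipe P + ½ρv² is conserved, hence v₂² = v₁² + 2(P₁ − P₂)/ρ.
v₂ = √(2.62² + 2·37.0/1.23) = √(6.86 + 60.2) = 8.19 m/s.

v₂ ≈ 8.19 m/s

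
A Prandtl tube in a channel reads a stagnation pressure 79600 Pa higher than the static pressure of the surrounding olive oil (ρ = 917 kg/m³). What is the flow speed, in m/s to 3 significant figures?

The dynamic pressure equals the rise in static pressure at the stagnation point: ΔP = ½ρv².
v = √(2ΔP/ρ) = √(2·79600/917) = 13.2 m/s.

13.2 m/s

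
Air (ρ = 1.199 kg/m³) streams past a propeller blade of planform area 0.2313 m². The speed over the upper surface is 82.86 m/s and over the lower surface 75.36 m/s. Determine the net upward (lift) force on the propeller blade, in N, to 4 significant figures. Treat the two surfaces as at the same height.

164.5 N

From P + ½ρv² = const at equal height, P_low − P_up = ½ρ(v_up² − v_low²).
ΔP = ½·1.199·(82.86² − 75.36²) = 711.4 Pa.
Lift = ΔP · A = 711.4 × 0.2313 = 164.5 N.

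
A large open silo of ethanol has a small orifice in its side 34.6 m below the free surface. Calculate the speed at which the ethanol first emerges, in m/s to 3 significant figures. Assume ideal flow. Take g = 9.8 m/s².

With the surface at rest and both surface and jet at atmospheric pressure, Bernoulli gives ρg h = ½ρv², so v = √(2gh) = √(2·9.8·34.6) = 26.0 m/s.

v ≈ 26.0 m/s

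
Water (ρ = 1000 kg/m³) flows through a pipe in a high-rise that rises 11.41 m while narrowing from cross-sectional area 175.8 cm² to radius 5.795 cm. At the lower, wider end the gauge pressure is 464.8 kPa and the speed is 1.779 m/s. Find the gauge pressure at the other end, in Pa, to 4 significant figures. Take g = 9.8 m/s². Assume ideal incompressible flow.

By continuity, v₂ = v₁·A₁/A₂ = 1.779·(175.8/105.5) = 2.964 m/s.
Energy conservation along the streamline gives P₂ = P₁ − ½ρ(v₂² − v₁²) − ρg(h₂ − h₁).
P₂ = 464800 + ½·1000·(1.779² − 2.964²) − 1000·9.8·(+11.41) = 464800 + (-2811) − (111800) = 350200 Pa.

P₂ = 350200 Pa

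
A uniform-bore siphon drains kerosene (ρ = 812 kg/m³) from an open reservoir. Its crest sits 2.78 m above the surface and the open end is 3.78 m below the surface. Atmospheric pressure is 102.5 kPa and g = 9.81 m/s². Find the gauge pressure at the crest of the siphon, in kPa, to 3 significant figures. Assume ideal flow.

P_gauge ≈ -52.3 kPa

From the surface to the outlet (both open to atmosphere, surface at rest): v = √(2g·h_out) = √(2·9.81·3.78) = 8.61 m/s.
Continuity keeps v the same throughout the tube; from surface to crest, P_atm + 0 = P_top + ½ρv² + ρg·h_top.
P_top = 102500 − ½·812·8.61² − 812·9.81·2.78 = 50200 Pa. So P_gauge = P_top − P_atm = -52300 Pa.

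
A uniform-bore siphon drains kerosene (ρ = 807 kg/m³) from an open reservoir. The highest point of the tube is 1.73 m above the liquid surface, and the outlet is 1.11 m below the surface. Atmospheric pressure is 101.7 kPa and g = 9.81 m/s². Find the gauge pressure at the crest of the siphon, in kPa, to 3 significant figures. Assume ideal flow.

The outlet speed comes from Torricelli: v = √(2g·1.11) = 4.67 m/s.
Continuity keeps v the same throughout the tube; from surface to crest, P_atm + 0 = P_top + ½ρv² + ρg·h_top.
P_top = 101700 − ½·807·4.67² − 807·9.81·1.73 = 79200 Pa. So P_gauge = P_top − P_atm = -22500 Pa.

P_gauge = -22.5 kPa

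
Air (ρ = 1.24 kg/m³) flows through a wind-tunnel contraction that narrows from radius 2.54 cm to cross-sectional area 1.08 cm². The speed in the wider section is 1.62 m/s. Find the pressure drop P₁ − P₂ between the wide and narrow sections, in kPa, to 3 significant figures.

ΔP ≈ 0.571 kPa

Mass conservation (A₁v₁ = A₂v₂) gives v₂ = 1.62 × 20.3/1.08 = 30.4 m/s.
The pipe is horizontal, so Bernoulli reduces to P₁ + ½ρv₁² = P₂ + ½ρv₂².
P₁ − P₂ = ½·1.24·(30.4² − 1.62²) = ½·1.24·922 = 571 Pa.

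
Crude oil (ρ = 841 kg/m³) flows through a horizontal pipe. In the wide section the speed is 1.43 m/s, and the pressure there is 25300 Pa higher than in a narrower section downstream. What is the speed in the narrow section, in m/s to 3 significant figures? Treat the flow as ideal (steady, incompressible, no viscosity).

Along the level pipe P + ½ρv² is conserved, hence v₂² = v₁² + 2(P₁ − P₂)/ρ.
v₂ = √(1.43² + 2·25300/841) = √(2.04 + 60.2) = 7.89 m/s.

7.89 m/s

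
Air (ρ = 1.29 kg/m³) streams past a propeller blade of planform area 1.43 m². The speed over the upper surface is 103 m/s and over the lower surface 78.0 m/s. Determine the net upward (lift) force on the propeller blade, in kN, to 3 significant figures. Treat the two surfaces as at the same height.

F = 4.17 kN

With equal heights on the two surfaces, Bernoulli gives P_lower − P_upper = ½ρ(v_upper² − v_lower²).
ΔP = ½·1.29·(103² − 78.0²) = 2920 Pa.
Lift = ΔP · A = 2920 × 1.43 = 4170 N.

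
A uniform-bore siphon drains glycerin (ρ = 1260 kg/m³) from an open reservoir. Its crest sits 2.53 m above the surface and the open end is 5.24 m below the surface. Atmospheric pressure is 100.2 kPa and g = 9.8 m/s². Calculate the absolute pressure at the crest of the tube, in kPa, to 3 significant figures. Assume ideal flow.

From the surface to the outlet (both open to atmosphere, surface at rest): v = √(2g·h_out) = √(2·9.8·5.24) = 10.1 m/s.
With constant cross-section the crest speed equals v; applying Bernoulli from the surface up to the crest, P_top = P_atm − ½ρv² − ρg·h_top.
P_top = 100200 − ½·1260·10.1² − 1260·9.8·2.53 = 4260 Pa.

4.26 kPa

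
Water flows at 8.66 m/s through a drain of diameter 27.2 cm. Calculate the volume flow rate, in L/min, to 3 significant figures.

Q = A·v = 0.0581 m² × 8.66 m/s = 0.503 m³/s.
Converting: 0.503 m³/s × 60000 = 30200 L/min.

Q ≈ 30200 L/min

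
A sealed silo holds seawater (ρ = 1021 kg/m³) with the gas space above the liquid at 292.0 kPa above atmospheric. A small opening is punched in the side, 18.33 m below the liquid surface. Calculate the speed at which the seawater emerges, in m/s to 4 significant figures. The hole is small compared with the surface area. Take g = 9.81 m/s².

v = 30.52 m/s

Take point 1 at the surface (v₁ ≈ 0) and point 2 at the hole (at atmospheric pressure). Bernoulli: P₁ + ρg h = P_atm + ½ρv₂².
With P₁ − P_atm = 292000 Pa, v₂ = √(2gh + 2ΔP/ρ) = √(2·9.81·18.33 + 2·292000/1021) = 30.52 m/s.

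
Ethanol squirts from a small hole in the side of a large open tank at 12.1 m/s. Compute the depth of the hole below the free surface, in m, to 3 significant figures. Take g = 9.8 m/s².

h ≈ 7.47 m

Torricelli: v = √(2gh), so h = v²/(2g).
h = 12.1²/(2·9.8) = 146/19.60 = 7.47 m.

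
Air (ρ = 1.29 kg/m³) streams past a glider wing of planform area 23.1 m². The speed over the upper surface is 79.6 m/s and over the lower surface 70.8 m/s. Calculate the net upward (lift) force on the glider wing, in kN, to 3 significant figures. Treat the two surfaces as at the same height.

The faster flow above has the lower pressure; Bernoulli (same height) gives ΔP = ½ρ(v_up² − v_low²).
ΔP = ½·1.29·(79.6² − 70.8²) = 854 Pa.
Lift = ΔP · A = 854 × 23.1 = 19700 N.

F ≈ 19.7 kN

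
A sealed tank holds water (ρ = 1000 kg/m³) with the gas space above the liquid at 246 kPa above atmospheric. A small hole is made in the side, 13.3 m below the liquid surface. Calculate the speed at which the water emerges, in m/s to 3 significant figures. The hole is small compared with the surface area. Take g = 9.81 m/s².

v = 27.4 m/s

Take point 1 at the surface (v₁ ≈ 0) and point 2 at the hole (at atmospheric pressure). Bernoulli: P₁ + ρg h = P_atm + ½ρv₂².
With P₁ − P_atm = 246000 Pa, v₂ = √(2gh + 2ΔP/ρ) = √(2·9.81·13.3 + 2·246000/1000) = 27.4 m/s.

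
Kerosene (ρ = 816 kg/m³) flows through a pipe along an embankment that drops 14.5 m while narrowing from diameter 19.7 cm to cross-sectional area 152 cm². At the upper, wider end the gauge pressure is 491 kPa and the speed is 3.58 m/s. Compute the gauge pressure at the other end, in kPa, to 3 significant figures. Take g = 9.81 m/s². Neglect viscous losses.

By continuity, v₂ = v₁·A₁/A₂ = 3.58·(305/152) = 7.18 m/s.
Applying Bernoulli between the two ends and solving for P₂: P₂ = P₁ + ½ρ(v₁² − v₂²) − ρgΔh.
P₂ = 491000 + ½·816·(3.58² − 7.18²) − 816·9.81·(−14.5) = 491000 + (-15800) − (-116000) = 591000 Pa.

P₂ ≈ 591 kPa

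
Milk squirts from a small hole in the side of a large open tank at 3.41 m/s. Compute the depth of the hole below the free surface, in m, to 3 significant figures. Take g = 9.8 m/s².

Torricelli: v = √(2gh), so h = v²/(2g).
h = 3.41²/(2·9.8) = 11.6/19.60 = 0.593 m.

h = 0.593 m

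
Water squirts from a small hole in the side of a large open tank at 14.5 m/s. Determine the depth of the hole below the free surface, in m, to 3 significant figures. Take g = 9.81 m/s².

h ≈ 10.7 m

Torricelli: v = √(2gh), so h = v²/(2g).
h = 14.5²/(2·9.81) = 210/19.62 = 10.7 m.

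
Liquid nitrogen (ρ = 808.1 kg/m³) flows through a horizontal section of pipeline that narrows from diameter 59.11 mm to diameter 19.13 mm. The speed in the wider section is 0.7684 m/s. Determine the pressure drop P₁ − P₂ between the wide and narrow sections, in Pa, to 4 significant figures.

ΔP ≈ 21510 Pa

Continuity gives A₁v₁ = A₂v₂, so v₂ = (27.44 cm²)/(2.874 cm²) × 0.7684 m/s = 7.336 m/s.
Bernoulli (h₁ = h₂): P₁ − P₂ = ½ρ(v₂² − v₁²).
P₁ − P₂ = ½·808.1·(7.336² − 0.7684²) = ½·808.1·53.23 = 21510 Pa.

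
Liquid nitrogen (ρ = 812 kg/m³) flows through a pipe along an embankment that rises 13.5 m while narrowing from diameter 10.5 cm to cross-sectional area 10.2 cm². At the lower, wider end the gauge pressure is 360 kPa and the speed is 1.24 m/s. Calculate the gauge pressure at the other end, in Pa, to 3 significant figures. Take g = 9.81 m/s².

Mass conservation (A₁v₁ = A₂v₂) gives v₂ = 1.24 × 86.6/10.2 = 10.5 m/s.
Energy conservation along the streamline gives P₂ = P₁ − ½ρ(v₂² − v₁²) − ρg(h₂ − h₁).
P₂ = 360000 + ½·812·(1.24² − 10.5²) − 812·9.81·(+13.5) = 360000 + (-44400) − (108000) = 208000 Pa.

P₂ ≈ 208000 Pa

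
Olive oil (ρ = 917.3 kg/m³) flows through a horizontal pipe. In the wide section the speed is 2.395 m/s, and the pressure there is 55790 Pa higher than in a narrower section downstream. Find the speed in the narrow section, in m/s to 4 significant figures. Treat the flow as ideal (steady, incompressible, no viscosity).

11.29 m/s

Horizontal Bernoulli: P₁ + ½ρv₁² = P₂ + ½ρv₂², so v₂² = v₁² + 2(P₁ − P₂)/ρ.
v₂ = √(2.395² + 2·55790/917.3) = √(5.736 + 121.6) = 11.29 m/s.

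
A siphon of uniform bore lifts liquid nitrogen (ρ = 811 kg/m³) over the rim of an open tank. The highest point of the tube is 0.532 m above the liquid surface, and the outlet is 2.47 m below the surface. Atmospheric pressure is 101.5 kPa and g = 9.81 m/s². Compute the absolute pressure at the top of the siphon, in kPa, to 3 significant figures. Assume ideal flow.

Bernoulli surface→outlet gives ½v² = g·h_out, so v = √(2·9.81·2.47) = 6.96 m/s.
Continuity keeps v the same throughout the tube; from surface to crest, P_atm + 0 = P_top + ½ρv² + ρg·h_top.
P_top = 101500 − ½·811·6.96² − 811·9.81·0.532 = 77600 Pa.

77.6 kPa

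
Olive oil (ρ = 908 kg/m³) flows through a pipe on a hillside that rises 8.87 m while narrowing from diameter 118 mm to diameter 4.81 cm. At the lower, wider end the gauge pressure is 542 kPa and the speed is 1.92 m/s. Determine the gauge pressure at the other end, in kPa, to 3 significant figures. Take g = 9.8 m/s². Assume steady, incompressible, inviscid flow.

P₂ ≈ 404 kPa

Continuity gives A₁v₁ = A₂v₂, so v₂ = (109 cm²)/(18.2 cm²) × 1.92 m/s = 11.6 m/s.
Bernoulli: P₁ + ½ρv₁² + ρg h₁ = P₂ + ½ρv₂² + ρg h₂, so P₂ = P₁ + ½ρ(v₁² − v₂²) − ρg(h₂ − h₁).
P₂ = 542000 + ½·908·(1.92² − 11.6²) − 908·9.8·(+8.87) = 542000 + (-58900) − (78900) = 404000 Pa.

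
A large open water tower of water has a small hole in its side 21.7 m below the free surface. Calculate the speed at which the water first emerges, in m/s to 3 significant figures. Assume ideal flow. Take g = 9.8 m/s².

v ≈ 20.6 m/s

Bernoulli from surface to hole (P equal, v_surface ≈ 0): v = √(2gh) = √(2×9.8×21.7) = 20.6 m/s.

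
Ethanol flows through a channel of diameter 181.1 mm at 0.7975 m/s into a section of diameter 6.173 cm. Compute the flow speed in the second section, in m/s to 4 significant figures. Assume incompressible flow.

v₂ ≈ 6.864 m/s

The volume flow rate is constant, so v₂ = (A₁/A₂)v₁ = (257.6/29.93)·0.7975 = 6.864 m/s.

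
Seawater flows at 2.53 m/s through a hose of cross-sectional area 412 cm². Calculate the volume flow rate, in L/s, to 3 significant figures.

104 L/s

Q = A·v = 0.0412 m² × 2.53 m/s = 0.104 m³/s.
Converting: 0.104 m³/s × 1000 = 104 L/s.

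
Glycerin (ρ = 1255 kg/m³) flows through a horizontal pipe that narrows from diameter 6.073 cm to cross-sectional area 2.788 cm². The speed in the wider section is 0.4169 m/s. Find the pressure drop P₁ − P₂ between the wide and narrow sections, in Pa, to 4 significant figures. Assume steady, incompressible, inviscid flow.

ΔP ≈ 11660 Pa

Continuity gives A₁v₁ = A₂v₂, so v₂ = (28.97 cm²)/(2.788 cm²) × 0.4169 m/s = 4.331 m/s.
Bernoulli (h₁ = h₂): P₁ − P₂ = ½ρ(v₂² − v₁²).
P₁ − P₂ = ½·1255·(4.331² − 0.4169²) = ½·1255·18.59 = 11660 Pa.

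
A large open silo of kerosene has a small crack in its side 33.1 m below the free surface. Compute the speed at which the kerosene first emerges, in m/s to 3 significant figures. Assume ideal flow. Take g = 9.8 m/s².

v ≈ 25.5 m/s

Bernoulli from surface to hole (P equal, v_surface ≈ 0): v = √(2gh) = √(2×9.8×33.1) = 25.5 m/s.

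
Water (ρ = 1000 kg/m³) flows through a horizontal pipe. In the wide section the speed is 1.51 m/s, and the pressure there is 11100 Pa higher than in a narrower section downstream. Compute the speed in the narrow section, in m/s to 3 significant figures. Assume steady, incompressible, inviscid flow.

Along the level pipe P + ½ρv² is conserved, hence v₂² = v₁² + 2(P₁ − P₂)/ρ.
v₂ = √(1.51² + 2·11100/1000) = √(2.28 + 22.2) = 4.95 m/s.

v₂ = 4.95 m/s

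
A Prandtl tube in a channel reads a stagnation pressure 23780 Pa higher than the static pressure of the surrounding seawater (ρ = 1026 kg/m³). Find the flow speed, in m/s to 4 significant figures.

The dynamic pressure equals the rise in static pressure at the stagnation point: ΔP = ½ρv².
v = √(2ΔP/ρ) = √(2·23780/1026) = 6.808 m/s.

v ≈ 6.808 m/s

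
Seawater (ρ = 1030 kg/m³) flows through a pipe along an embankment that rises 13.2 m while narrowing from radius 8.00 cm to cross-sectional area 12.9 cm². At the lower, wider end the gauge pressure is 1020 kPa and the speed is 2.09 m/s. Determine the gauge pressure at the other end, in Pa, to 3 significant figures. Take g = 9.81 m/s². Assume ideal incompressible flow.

342000 Pa

Continuity gives A₁v₁ = A₂v₂, so v₂ = (201 cm²)/(12.9 cm²) × 2.09 m/s = 32.6 m/s.
Bernoulli: P₁ + ½ρv₁² + ρg h₁ = P₂ + ½ρv₂² + ρg h₂, so P₂ = P₁ + ½ρ(v₁² − v₂²) − ρg(h₂ − h₁).
P₂ = 1020000 + ½·1030·(2.09² − 32.6²) − 1030·9.81·(+13.2) = 1020000 + (-544000) − (133000) = 342000 Pa.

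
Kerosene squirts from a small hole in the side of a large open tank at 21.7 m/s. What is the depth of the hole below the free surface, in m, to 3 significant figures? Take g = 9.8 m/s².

24.0 m

For a small hole in a large open tank, ½v² = gh, giving h = v²/(2g).
h = 21.7²/(2·9.8) = 471/19.60 = 24.0 m.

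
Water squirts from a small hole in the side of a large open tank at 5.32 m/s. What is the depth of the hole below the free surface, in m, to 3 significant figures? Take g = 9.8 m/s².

1.44 m

Torricelli: v = √(2gh), so h = v²/(2g).
h = 5.32²/(2·9.8) = 28.3/19.60 = 1.44 m.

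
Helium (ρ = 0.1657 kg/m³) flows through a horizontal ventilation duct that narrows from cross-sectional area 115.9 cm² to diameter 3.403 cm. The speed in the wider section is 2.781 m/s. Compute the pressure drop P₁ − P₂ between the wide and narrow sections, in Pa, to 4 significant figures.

The volume flow rate is constant, so v₂ = (A₁/A₂)v₁ = (115.9/9.095)·2.781 = 35.44 m/s.
With no height change, Bernoulli's equation is P₁ + ½ρv₁² = P₂ + ½ρv₂².
P₁ − P₂ = ½·0.1657·(35.44² − 2.781²) = ½·0.1657·1248 = 103.4 Pa.

ΔP ≈ 103.4 Pa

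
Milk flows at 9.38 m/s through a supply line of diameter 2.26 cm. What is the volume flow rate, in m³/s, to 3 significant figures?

Q = 0.00376 m³/s

Q = A·v = 0.000401 m² × 9.38 m/s = 0.00376 m³/s.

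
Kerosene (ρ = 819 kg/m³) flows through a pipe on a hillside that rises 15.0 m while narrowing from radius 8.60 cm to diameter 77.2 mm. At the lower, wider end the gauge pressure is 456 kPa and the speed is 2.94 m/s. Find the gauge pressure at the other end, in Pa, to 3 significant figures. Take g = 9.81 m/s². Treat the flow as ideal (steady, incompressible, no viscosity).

Mass conservation (A₁v₁ = A₂v₂) gives v₂ = 2.94 × 232/46.8 = 14.6 m/s.
Energy conservation along the streamline gives P₂ = P₁ − ½ρ(v₂² − v₁²) − ρg(h₂ − h₁).
P₂ = 456000 + ½·819·(2.94² − 14.6²) − 819·9.81·(+15.0) = 456000 + (-83700) − (121000) = 252000 Pa.

P₂ ≈ 252000 Pa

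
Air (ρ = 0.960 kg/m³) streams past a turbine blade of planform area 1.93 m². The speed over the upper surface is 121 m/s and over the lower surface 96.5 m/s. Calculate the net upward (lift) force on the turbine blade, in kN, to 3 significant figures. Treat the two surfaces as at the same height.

From P + ½ρv² = const at equal height, P_low − P_up = ½ρ(v_up² − v_low²).
ΔP = ½·0.960·(121² − 96.5²) = 2560 Pa.
Lift = ΔP · A = 2560 × 1.93 = 4940 N.

F ≈ 4.94 kN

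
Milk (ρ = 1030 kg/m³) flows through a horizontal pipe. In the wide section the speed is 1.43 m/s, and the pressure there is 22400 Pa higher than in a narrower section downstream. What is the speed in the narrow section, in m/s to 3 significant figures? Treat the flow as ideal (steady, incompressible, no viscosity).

v₂ ≈ 6.75 m/s

With h₁ = h₂, rearranging Bernoulli gives v₂ = √(v₁² + 2ΔP/ρ).
v₂ = √(1.43² + 2·22400/1030) = √(2.04 + 43.5) = 6.75 m/s.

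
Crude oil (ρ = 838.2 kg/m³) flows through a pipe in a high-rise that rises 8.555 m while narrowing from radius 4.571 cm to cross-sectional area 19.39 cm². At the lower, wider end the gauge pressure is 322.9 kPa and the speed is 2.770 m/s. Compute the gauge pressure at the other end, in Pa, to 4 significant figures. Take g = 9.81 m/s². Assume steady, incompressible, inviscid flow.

P₂ ≈ 218900 Pa

By continuity, v₂ = v₁·A₁/A₂ = 2.770·(65.64/19.39) = 9.377 m/s.
Applying Bernoulli between the two ends and solving for P₂: P₂ = P₁ + ½ρ(v₁² − v₂²) − ρgΔh.
P₂ = 322900 + ½·838.2·(2.770² − 9.377²) − 838.2·9.81·(+8.555) = 322900 + (-33640) − (70350) = 218900 Pa.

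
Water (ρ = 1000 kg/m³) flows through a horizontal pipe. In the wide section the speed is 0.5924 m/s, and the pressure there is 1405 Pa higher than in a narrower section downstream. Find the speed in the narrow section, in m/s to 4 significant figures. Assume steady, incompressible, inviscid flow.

v₂ = 1.778 m/s

With h₁ = h₂, rearranging Bernoulli gives v₂ = √(v₁² + 2ΔP/ρ).
v₂ = √(0.5924² + 2·1405/1000) = √(0.3509 + 2.810) = 1.778 m/s.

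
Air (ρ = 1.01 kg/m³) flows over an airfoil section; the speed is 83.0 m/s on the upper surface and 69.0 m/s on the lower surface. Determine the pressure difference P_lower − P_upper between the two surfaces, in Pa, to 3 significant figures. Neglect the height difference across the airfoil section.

1070 Pa

Bernoulli (same height): P_lower − P_upper = ½ρ(v_upper² − v_lower²).
ΔP = ½·1.01·(83.0² − 69.0²) = 1070 Pa.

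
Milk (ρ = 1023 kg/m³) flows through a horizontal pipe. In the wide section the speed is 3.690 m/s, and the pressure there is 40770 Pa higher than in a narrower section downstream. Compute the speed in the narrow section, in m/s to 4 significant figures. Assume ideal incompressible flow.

v₂ = 9.660 m/s

Along the level pipe P + ½ρv² is conserved, hence v₂² = v₁² + 2(P₁ − P₂)/ρ.
v₂ = √(3.690² + 2·40770/1023) = √(13.62 + 79.71) = 9.660 m/s.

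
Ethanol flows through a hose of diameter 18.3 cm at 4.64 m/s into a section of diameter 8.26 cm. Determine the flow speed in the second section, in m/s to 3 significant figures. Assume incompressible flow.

Continuity gives A₁v₁ = A₂v₂, so v₂ = (263 cm²)/(53.6 cm²) × 4.64 m/s = 22.8 m/s.

v₂ = 22.8 m/s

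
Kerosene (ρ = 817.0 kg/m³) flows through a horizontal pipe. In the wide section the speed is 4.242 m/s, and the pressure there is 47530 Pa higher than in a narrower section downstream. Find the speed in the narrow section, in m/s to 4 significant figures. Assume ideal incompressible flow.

Along the level pipe P + ½ρv² is conserved, hence v₂² = v₁² + 2(P₁ − P₂)/ρ.
v₂ = √(4.242² + 2·47530/817.0) = √(17.99 + 116.4) = 11.59 m/s.

v₂ ≈ 11.59 m/s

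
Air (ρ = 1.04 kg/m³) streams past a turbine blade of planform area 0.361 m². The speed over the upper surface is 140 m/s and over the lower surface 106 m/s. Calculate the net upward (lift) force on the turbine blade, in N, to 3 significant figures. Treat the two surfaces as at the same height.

The faster flow above has the lower pressure; Bernoulli (same height) gives ΔP = ½ρ(v_up² − v_low²).
ΔP = ½·1.04·(140² − 106²) = 4350 Pa.
Lift = ΔP · A = 4350 × 0.361 = 1570 N.

F = 1570 N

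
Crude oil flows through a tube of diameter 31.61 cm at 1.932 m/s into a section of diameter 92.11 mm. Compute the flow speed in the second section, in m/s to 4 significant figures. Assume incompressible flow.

v₂ ≈ 22.75 m/s

Continuity gives A₁v₁ = A₂v₂, so v₂ = (784.8 cm²)/(66.64 cm²) × 1.932 m/s = 22.75 m/s.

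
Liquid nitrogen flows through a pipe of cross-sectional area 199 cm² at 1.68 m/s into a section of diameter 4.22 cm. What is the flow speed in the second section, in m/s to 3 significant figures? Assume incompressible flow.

v₂ = 23.9 m/s

The volume flow rate is constant, so v₂ = (A₁/A₂)v₁ = (199/14.0)·1.68 = 23.9 m/s.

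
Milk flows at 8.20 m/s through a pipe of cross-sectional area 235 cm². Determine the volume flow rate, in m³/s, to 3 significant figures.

Q ≈ 0.193 m³/s

Q = A·v = 0.0235 m² × 8.20 m/s = 0.193 m³/s.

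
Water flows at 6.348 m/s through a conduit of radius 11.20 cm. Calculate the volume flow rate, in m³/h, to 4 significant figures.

Q = 900.6 m³/h

Q = A·v = 0.03941 m² × 6.348 m/s = 0.2502 m³/s.
Converting: 0.2502 m³/s × 3600 = 900.6 m³/h.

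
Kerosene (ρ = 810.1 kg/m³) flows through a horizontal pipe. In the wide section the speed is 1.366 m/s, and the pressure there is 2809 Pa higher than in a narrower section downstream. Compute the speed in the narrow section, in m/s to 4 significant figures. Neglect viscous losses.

With h₁ = h₂, rearranging Bernoulli gives v₂ = √(v₁² + 2ΔP/ρ).
v₂ = √(1.366² + 2·2809/810.1) = √(1.866 + 6.935) = 2.967 m/s.

2.967 m/s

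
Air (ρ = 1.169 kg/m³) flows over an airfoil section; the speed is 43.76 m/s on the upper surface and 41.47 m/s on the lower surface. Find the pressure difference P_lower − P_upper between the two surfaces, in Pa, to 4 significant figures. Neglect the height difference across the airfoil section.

Bernoulli (same height): P_lower − P_upper = ½ρ(v_upper² − v_lower²).
ΔP = ½·1.169·(43.76² − 41.47²) = 114.1 Pa.

ΔP = 114.1 Pa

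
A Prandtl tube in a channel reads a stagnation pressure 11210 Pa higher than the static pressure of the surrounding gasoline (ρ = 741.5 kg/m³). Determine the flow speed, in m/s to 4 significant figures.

The dynamic pressure equals the rise in static pressure at the stagnation point: ΔP = ½ρv².
v = √(2ΔP/ρ) = √(2·11210/741.5) = 5.499 m/s.

v ≈ 5.499 m/s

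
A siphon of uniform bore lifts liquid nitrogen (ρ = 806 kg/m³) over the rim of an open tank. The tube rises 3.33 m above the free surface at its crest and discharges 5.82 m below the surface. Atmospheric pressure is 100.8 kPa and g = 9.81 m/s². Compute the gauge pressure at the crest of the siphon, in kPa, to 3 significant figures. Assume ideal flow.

P_gauge = -72.3 kPa

The outlet speed comes from Torricelli: v = √(2g·5.82) = 10.7 m/s.
With constant cross-section the crest speed equals v; applying Bernoulli from the surface up to the crest, P_top = P_atm − ½ρv² − ρg·h_top.
P_top = 100800 − ½·806·10.7² − 806·9.81·3.33 = 28500 Pa. So P_gauge = P_top − P_atm = -72300 Pa.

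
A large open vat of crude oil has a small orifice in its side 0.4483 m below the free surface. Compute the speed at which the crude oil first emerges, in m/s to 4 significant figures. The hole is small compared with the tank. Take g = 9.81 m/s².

v ≈ 2.966 m/s

The surface is effectively still and both ends are open, so ½v² = gh and v = √(2·9.81·0.4483) = 2.966 m/s.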